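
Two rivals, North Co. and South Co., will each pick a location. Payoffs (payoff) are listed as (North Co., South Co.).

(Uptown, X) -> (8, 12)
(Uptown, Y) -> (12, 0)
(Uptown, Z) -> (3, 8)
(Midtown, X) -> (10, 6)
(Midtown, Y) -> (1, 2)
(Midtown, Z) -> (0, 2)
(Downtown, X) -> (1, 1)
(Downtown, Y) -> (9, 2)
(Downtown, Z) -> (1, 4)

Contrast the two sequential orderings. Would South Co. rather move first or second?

If North Co. leads: South Co.'s best replies are Uptown→X, Midtown→X, Downtown→Z; North Co.'s induced payoffs 8, 10, 1; outcome (Midtown, X), payoffs (10, 6).
If South Co. leads: North Co.'s best replies are X→Midtown, Y→Uptown, Z→Uptown; South Co.'s induced payoffs 6, 0, 8; outcome (Uptown, Z), payoffs (3, 8).
South Co. gets 8 moving first and 6 moving second, so South Co. prefers to move first.

first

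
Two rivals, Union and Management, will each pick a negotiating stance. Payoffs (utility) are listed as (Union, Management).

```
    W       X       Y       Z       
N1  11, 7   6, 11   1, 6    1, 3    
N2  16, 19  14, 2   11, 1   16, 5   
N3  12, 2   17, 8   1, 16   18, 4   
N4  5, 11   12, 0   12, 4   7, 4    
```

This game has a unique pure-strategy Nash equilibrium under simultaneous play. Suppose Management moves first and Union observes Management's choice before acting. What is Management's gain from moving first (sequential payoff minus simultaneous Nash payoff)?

Solve by backward induction (Management leads).
- W: Union compares 11, 16, 12, 5 and picks N2; Management would get 19.
- X: Union compares 6, 14, 17, 12 and picks N3; Management would get 8.
- Y: Union compares 1, 11, 1, 12 and picks N4; Management would get 4.
- Z: Union compares 1, 16, 18, 7 and picks N3; Management would get 4.
Among 19, 8, 4, 4, the best is 19 at W. Subgame-perfect outcome: (N2, W) with payoffs (16, 19).
Now find the simultaneous Nash equilibrium.
Union's best replies: W→N2; X→N3; Y→N4; Z→N3.
Management's best replies: N1→X; N2→W; N3→Y; N4→W.
Only (N2, W) has each player best-responding; Nash payoffs (16, 19).
Management's commitment gain: 19 − 19 = 0.

0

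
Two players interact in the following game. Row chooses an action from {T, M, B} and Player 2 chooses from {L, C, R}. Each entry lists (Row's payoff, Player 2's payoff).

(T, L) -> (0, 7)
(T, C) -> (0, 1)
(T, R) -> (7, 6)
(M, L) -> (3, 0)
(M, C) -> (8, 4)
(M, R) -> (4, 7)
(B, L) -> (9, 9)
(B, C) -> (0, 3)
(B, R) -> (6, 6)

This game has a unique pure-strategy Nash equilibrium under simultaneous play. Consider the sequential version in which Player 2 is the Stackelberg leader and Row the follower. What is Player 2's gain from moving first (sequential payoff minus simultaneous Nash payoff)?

Row best-responds to each possible Player 2 move:
- L → Row plays B (best of 0, 3, 9); Player 2 gets 9.
- C → Row plays M (best of 0, 8, 0); Player 2 gets 4.
- R → Row plays T (best of 7, 4, 6); Player 2 gets 6.
Maximizing over 9, 4, 6, Player 2 chooses L. Subgame-perfect outcome: (B, L) with payoffs (9, 9).
Now find the simultaneous Nash equilibrium.
Row's best replies: L→B; C→M; R→T.
Player 2's best replies: T→L; M→R; B→L.
Only (B, L) has each player best-responding; Nash payoffs (9, 9).
Player 2's commitment gain: 9 − 9 = 0.

0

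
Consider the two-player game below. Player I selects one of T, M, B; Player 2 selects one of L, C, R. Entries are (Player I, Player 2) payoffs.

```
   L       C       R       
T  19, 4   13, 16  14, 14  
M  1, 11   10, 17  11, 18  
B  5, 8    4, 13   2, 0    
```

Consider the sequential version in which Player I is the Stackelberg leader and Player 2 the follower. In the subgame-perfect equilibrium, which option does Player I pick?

Backward induction with Player I moving first.
- T: BR = C, leader payoff 13.
- M: BR = R, leader payoff 11.
- B: BR = C, leader payoff 4.
Player I's induced payoffs are 13, 11, 4, so Player I commits to T. Subgame-perfect outcome: (T, C) with payoffs (13, 16).

T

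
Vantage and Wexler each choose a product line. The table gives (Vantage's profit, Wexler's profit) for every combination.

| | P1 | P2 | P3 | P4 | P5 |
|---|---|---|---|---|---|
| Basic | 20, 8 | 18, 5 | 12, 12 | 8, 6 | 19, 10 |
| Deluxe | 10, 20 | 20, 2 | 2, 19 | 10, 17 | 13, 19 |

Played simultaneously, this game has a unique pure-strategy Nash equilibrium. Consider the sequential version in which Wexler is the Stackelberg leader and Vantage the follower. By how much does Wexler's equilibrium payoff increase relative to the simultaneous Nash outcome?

Work backward from Vantage's decision.
- P1: BR = Basic, leader payoff 8.
- P2: BR = Deluxe, leader payoff 2.
- P3: BR = Basic, leader payoff 12.
- P4: BR = Deluxe, leader payoff 17.
- P5: BR = Basic, leader payoff 10.
Among 8, 2, 12, 17, 10, the best is 17 at P4. Subgame-perfect outcome: (Deluxe, P4) with payoffs (10, 17).
Under simultaneous play:
Vantage's best replies: P1→Basic; P2→Deluxe; P3→Basic; P4→Deluxe; P5→Basic.
Wexler's best replies: Basic→P3; Deluxe→P1.
Only (Basic, P3) has each player best-responding; Nash payoffs (12, 12).
Wexler's commitment gain: 17 − 12 = 5.

5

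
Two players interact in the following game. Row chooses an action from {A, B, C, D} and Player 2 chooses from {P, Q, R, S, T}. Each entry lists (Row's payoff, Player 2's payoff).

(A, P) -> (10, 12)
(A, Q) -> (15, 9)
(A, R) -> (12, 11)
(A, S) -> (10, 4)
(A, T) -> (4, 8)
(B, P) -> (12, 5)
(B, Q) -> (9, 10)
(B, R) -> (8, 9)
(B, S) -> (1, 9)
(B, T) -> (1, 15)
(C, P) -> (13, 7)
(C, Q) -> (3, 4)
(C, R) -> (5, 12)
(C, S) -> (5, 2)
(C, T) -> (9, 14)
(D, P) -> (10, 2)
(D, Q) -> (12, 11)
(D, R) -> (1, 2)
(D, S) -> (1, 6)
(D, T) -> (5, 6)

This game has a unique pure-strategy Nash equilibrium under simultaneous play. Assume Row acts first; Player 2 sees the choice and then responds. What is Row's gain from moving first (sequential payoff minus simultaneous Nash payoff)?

Backward induction with Row moving first.
- A: BR = P, leader payoff 10.
- B: BR = T, leader payoff 1.
- C: BR = T, leader payoff 9.
- D: BR = Q, leader payoff 12.
Maximizing over 10, 1, 9, 12, Row chooses D. Subgame-perfect outcome: (D, Q) with payoffs (12, 11).
For the simultaneous game, intersect best replies.
Row's best replies: P→C; Q→A; R→A; S→A; T→C.
Player 2's best replies: A→P; B→T; C→T; D→Q.
Only (C, T) has each player best-responding; Nash payoffs (9, 14).
Row's commitment gain: 12 − 9 = 3.

3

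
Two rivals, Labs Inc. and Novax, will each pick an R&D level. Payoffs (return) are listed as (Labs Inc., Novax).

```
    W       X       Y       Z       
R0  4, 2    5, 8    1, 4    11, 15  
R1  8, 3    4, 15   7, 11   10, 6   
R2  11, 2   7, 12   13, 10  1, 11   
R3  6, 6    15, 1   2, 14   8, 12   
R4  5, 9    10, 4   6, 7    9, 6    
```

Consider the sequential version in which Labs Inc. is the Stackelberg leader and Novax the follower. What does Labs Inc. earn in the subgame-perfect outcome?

11

Work backward from Novax's decision.
- R0 → Novax plays Z (best of 2, 8, 4, 15); Labs Inc. gets 11.
- R1 → Novax plays X (best of 3, 15, 11, 6); Labs Inc. gets 4.
- R2 → Novax plays X (best of 2, 12, 10, 11); Labs Inc. gets 7.
- R3 → Novax plays Y (best of 6, 1, 14, 12); Labs Inc. gets 2.
- R4 → Novax plays W (best of 9, 4, 7, 6); Labs Inc. gets 5.
Labs Inc.'s induced payoffs are 11, 4, 7, 2, 5, so Labs Inc. commits to R0. Subgame-perfect outcome: (R0, Z) with payoffs (11, 15).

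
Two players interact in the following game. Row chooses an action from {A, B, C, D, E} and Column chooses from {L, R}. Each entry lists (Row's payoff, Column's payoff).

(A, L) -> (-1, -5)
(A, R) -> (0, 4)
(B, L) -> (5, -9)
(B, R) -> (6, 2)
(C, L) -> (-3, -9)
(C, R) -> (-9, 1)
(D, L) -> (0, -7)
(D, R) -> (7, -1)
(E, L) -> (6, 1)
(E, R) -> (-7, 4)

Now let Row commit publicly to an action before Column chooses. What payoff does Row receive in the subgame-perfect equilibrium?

Solve by backward induction (Row leads).
- A → Column plays R (best of -5, 4); Row gets 0.
- B → Column plays R (best of -9, 2); Row gets 6.
- C → Column plays R (best of -9, 1); Row gets -9.
- D → Column plays R (best of -7, -1); Row gets 7.
- E → Column plays R (best of 1, 4); Row gets -7.
Row's induced payoffs are 0, 6, -9, 7, -7, so Row commits to D. Subgame-perfect outcome: (D, R) with payoffs (7, -1).

7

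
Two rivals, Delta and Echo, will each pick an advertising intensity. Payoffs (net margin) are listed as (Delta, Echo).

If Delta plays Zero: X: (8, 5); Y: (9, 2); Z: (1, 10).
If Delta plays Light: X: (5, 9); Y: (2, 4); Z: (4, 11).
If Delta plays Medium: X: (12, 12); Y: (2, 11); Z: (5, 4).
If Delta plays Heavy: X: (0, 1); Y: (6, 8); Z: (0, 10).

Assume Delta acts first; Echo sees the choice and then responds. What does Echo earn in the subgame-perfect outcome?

Echo best-responds to each possible Delta move:
- Zero: Echo compares 5, 2, 10 and picks Z; Delta would get 1.
- Light: Echo compares 9, 4, 11 and picks Z; Delta would get 4.
- Medium: Echo compares 12, 11, 4 and picks X; Delta would get 12.
- Heavy: Echo compares 1, 8, 10 and picks Z; Delta would get 0.
Delta's induced payoffs are 1, 4, 12, 0, so Delta commits to Medium. Subgame-perfect outcome: (Medium, X) with payoffs (12, 12).

12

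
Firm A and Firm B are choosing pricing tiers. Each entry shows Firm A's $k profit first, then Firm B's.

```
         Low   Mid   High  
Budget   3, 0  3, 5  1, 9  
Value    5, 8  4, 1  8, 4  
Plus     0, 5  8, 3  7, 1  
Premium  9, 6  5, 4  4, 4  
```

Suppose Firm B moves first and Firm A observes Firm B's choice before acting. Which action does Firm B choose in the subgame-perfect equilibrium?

Low

Backward induction with Firm B moving first.
- Low: BR = Premium, leader payoff 6.
- Mid: BR = Plus, leader payoff 3.
- High: BR = Value, leader payoff 4.
Firm B's induced payoffs are 6, 3, 4, so Firm B commits to Low. Subgame-perfect outcome: (Premium, Low) with payoffs (9, 6).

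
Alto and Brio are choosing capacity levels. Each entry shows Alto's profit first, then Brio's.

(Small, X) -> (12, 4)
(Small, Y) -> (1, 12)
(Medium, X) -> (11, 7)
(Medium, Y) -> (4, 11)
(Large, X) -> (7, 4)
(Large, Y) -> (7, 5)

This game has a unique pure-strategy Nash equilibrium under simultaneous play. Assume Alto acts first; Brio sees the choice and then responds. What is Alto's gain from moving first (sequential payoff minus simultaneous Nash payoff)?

0

Brio best-responds to each possible Alto move:
- Small: Brio compares 4, 12 and picks Y; Alto would get 1.
- Medium: Brio compares 7, 11 and picks Y; Alto would get 4.
- Large: Brio compares 4, 5 and picks Y; Alto would get 7.
Among 1, 4, 7, the best is 7 at Large. Subgame-perfect outcome: (Large, Y) with payoffs (7, 5).
For the simultaneous game, intersect best replies.
Alto's best replies: X→Small; Y→Large.
Brio's best replies: Small→Y; Medium→Y; Large→Y.
Only (Large, Y) has each player best-responding; Nash payoffs (7, 5).
Alto's commitment gain: 7 − 7 = 0.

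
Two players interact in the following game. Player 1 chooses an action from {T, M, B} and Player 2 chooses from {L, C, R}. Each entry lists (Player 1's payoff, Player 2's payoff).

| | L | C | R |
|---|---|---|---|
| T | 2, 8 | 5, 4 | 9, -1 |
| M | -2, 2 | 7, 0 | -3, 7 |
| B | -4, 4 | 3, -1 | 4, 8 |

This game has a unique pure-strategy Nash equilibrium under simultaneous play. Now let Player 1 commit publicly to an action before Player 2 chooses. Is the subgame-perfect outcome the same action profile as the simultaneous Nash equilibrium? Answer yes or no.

Work backward from Player 2's decision.
- T: BR = L, leader payoff 2.
- M: BR = R, leader payoff -3.
- B: BR = R, leader payoff 4.
Among 2, -3, 4, the best is 4 at B. Subgame-perfect outcome: (B, R) with payoffs (4, 8).
Now find the simultaneous Nash equilibrium.
Player 1's best replies: L→T; C→M; R→T.
Player 2's best replies: T→L; M→R; B→R.
The unique mutual best reply is (T, L), giving (2, 8).
Sequential outcome (B, R) differs from the Nash profile (T, L).

no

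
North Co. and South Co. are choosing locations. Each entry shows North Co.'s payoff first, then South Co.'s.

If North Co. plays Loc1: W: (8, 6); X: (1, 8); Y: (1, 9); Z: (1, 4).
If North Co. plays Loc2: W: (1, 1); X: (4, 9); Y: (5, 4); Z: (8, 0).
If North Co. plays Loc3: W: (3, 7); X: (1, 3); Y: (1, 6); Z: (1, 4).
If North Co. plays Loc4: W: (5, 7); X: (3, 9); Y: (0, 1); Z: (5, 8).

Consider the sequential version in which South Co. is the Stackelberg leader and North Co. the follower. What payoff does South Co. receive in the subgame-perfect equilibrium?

9

Work backward from North Co.'s decision.
- W: BR = Loc1, leader payoff 6.
- X: BR = Loc2, leader payoff 9.
- Y: BR = Loc2, leader payoff 4.
- Z: BR = Loc2, leader payoff 0.
South Co.'s induced payoffs are 6, 9, 4, 0, so South Co. commits to X. Subgame-perfect outcome: (Loc2, X) with payoffs (4, 9).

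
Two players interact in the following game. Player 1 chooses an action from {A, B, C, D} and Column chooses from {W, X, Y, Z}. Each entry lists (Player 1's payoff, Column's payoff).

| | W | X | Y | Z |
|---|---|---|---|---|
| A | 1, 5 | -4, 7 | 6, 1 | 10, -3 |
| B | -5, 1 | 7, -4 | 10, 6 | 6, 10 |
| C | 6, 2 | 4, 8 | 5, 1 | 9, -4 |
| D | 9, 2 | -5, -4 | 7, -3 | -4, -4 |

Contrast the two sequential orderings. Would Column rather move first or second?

If Player 1 leads: Column's best replies are A→X, B→Z, C→X, D→W; Player 1's induced payoffs -4, 6, 4, 9; outcome (D, W), payoffs (9, 2).
If Column leads: Player 1's best replies are W→D, X→B, Y→B, Z→A; Column's induced payoffs 2, -4, 6, -3; outcome (B, Y), payoffs (10, 6).
Column gets 6 moving first and 2 moving second, so Column prefers to move first.

first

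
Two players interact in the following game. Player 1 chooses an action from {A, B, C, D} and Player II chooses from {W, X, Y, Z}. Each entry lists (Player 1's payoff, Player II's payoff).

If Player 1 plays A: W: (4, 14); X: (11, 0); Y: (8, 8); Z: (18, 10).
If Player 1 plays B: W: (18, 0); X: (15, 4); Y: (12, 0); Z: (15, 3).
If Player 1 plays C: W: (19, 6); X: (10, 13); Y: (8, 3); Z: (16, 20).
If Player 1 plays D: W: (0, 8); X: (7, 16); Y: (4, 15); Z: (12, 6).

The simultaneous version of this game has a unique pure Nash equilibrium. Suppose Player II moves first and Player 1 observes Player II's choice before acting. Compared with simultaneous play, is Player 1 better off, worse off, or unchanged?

better off

Work backward from Player 1's decision.
- W: BR = C, leader payoff 6.
- X: BR = B, leader payoff 4.
- Y: BR = B, leader payoff 0.
- Z: BR = A, leader payoff 10.
Among 6, 4, 0, 10, the best is 10 at Z. Subgame-perfect outcome: (A, Z) with payoffs (18, 10).
Under simultaneous play:
Player 1's best replies: W→C; X→B; Y→B; Z→A.
Player II's best replies: A→W; B→X; C→Z; D→X.
Only (B, X) has each player best-responding; Nash payoffs (15, 4).
Player 1 earns 18 sequentially versus 15 at the Nash outcome: better off.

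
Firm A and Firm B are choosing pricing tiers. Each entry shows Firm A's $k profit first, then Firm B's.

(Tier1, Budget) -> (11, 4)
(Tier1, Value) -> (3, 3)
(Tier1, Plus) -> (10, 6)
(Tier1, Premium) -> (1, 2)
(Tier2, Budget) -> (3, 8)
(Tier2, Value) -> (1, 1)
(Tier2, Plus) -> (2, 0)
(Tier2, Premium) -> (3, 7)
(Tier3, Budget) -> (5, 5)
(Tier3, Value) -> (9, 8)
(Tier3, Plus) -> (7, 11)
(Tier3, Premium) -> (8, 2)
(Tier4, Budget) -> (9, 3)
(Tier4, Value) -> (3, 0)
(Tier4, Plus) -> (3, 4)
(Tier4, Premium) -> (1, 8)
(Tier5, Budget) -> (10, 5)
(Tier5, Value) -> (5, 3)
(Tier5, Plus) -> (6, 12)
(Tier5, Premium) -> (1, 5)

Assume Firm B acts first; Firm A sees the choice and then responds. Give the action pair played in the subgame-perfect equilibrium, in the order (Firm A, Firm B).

Firm A best-responds to each possible Firm B move:
- Budget: BR = Tier1, leader payoff 4.
- Value: BR = Tier3, leader payoff 8.
- Plus: BR = Tier1, leader payoff 6.
- Premium: BR = Tier3, leader payoff 2.
Among 4, 8, 6, 2, the best is 8 at Value. Subgame-perfect outcome: (Tier3, Value) with payoffs (9, 8).

(Tier3, Value)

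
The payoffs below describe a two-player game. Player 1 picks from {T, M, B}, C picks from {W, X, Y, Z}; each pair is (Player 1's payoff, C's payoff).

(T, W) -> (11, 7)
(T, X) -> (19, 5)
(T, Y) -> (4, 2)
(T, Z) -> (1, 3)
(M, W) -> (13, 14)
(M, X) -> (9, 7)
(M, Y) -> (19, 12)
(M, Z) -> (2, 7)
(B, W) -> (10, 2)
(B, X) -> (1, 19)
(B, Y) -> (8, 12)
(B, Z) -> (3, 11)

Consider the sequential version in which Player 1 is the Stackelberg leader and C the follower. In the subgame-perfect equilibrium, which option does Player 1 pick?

M

Work backward from C's decision.
- T → C plays W (best of 7, 5, 2, 3); Player 1 gets 11.
- M → C plays W (best of 14, 7, 12, 7); Player 1 gets 13.
- B → C plays X (best of 2, 19, 12, 11); Player 1 gets 1.
Among 11, 13, 1, the best is 13 at M. Subgame-perfect outcome: (M, W) with payoffs (13, 14).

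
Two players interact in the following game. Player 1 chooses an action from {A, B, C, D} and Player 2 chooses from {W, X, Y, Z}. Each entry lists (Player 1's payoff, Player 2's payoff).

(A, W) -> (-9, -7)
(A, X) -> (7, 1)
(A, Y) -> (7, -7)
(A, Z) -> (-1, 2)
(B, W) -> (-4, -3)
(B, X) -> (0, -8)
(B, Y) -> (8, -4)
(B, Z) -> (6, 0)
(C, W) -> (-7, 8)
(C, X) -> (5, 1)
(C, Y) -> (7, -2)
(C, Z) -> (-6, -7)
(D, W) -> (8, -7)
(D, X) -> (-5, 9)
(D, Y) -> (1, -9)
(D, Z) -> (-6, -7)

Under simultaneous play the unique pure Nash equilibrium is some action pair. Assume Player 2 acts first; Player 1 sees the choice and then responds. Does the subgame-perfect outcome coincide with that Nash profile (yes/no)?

no

Solve by backward induction (Player 2 leads).
- W: BR = D, leader payoff -7.
- X: BR = A, leader payoff 1.
- Y: BR = B, leader payoff -4.
- Z: BR = B, leader payoff 0.
Maximizing over -7, 1, -4, 0, Player 2 chooses X. Subgame-perfect outcome: (A, X) with payoffs (7, 1).
For the simultaneous game, intersect best replies.
Player 1's best replies: W→D; X→A; Y→B; Z→B.
Player 2's best replies: A→Z; B→Z; C→W; D→X.
Only (B, Z) has each player best-responding; Nash payoffs (6, 0).
Sequential outcome (A, X) differs from the Nash profile (B, Z).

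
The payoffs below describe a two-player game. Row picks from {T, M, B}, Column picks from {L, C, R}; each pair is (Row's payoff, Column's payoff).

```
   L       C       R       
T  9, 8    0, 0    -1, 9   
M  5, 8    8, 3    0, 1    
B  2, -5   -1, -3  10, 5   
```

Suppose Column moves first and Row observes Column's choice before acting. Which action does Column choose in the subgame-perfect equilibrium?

L

Backward induction with Column moving first.
- L → Row plays T (best of 9, 5, 2); Column gets 8.
- C → Row plays M (best of 0, 8, -1); Column gets 3.
- R → Row plays B (best of -1, 0, 10); Column gets 5.
Among 8, 3, 5, the best is 8 at L. Subgame-perfect outcome: (T, L) with payoffs (9, 8).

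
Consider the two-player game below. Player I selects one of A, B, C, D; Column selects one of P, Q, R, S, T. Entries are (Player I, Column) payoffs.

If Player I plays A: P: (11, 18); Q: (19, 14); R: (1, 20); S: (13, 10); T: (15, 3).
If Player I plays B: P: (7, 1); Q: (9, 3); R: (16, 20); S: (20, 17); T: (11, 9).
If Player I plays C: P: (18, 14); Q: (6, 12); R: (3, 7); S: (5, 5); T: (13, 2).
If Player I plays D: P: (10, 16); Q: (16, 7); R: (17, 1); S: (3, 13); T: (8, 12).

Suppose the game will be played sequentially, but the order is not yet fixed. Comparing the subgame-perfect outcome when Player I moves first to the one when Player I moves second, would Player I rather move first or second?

If Player I leads: Column's best replies are A→R, B→R, C→P, D→P; Player I's induced payoffs 1, 16, 18, 10; outcome (C, P), payoffs (18, 14).
If Column leads: Player I's best replies are P→C, Q→A, R→D, S→B, T→A; Column's induced payoffs 14, 14, 1, 17, 3; outcome (B, S), payoffs (20, 17).
Player I gets 18 moving first and 20 moving second, so Player I prefers to move second.

second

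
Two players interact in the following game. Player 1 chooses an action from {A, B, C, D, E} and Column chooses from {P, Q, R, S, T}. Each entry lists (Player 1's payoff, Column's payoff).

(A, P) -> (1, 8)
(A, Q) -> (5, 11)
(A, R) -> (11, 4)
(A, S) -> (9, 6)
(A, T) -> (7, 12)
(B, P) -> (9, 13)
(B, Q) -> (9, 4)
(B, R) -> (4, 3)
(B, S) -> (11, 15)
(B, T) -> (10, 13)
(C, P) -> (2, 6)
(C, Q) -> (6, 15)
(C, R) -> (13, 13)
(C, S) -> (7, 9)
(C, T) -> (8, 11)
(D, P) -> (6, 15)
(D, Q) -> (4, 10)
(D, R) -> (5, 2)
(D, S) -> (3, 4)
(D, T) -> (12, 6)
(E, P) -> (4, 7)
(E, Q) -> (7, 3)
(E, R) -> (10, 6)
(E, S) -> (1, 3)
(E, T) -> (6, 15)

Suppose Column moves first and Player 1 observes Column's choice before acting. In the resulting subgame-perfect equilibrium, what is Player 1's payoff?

11

Player 1 best-responds to each possible Column move:
- P: BR = B, leader payoff 13.
- Q: BR = B, leader payoff 4.
- R: BR = C, leader payoff 13.
- S: BR = B, leader payoff 15.
- T: BR = D, leader payoff 6.
Column's induced payoffs are 13, 4, 13, 15, 6, so Column commits to S. Subgame-perfect outcome: (B, S) with payoffs (11, 15).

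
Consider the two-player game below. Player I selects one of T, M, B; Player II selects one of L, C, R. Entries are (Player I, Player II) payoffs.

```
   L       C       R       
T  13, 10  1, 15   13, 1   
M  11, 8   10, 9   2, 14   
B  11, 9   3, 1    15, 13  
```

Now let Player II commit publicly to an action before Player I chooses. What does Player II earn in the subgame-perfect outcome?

13

Player I best-responds to each possible Player II move:
- L: BR = T, leader payoff 10.
- C: BR = M, leader payoff 9.
- R: BR = B, leader payoff 13.
Player II's induced payoffs are 10, 9, 13, so Player II commits to R. Subgame-perfect outcome: (B, R) with payoffs (15, 13).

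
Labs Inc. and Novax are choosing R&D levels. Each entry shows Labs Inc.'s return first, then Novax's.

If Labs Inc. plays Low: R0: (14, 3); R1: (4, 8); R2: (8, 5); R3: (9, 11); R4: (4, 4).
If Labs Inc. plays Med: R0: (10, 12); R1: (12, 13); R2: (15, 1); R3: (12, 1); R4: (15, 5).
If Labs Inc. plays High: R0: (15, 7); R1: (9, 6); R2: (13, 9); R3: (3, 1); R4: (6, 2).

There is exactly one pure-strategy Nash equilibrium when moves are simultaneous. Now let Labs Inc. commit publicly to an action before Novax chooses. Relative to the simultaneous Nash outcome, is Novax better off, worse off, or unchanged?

worse off

Backward induction with Labs Inc. moving first.
- Low: Novax compares 3, 8, 5, 11, 4 and picks R3; Labs Inc. would get 9.
- Med: Novax compares 12, 13, 1, 1, 5 and picks R1; Labs Inc. would get 12.
- High: Novax compares 7, 6, 9, 1, 2 and picks R2; Labs Inc. would get 13.
Maximizing over 9, 12, 13, Labs Inc. chooses High. Subgame-perfect outcome: (High, R2) with payoffs (13, 9).
Now find the simultaneous Nash equilibrium.
Labs Inc.'s best replies: R0→High; R1→Med; R2→Med; R3→Med; R4→Med.
Novax's best replies: Low→R3; Med→R1; High→R2.
Only (Med, R1) has each player best-responding; Nash payoffs (12, 13).
Novax earns 9 sequentially versus 13 at the Nash outcome: worse off.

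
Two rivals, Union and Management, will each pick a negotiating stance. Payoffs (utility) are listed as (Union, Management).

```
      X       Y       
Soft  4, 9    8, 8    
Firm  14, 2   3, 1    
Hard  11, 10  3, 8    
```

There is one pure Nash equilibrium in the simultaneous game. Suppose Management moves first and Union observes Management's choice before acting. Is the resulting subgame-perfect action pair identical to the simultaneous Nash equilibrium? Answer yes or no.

no

Solve by backward induction (Management leads).
- X → Union plays Firm (best of 4, 14, 11); Management gets 2.
- Y → Union plays Soft (best of 8, 3, 3); Management gets 8.
Management's induced payoffs are 2, 8, so Management commits to Y. Subgame-perfect outcome: (Soft, Y) with payoffs (8, 8).
Under simultaneous play:
Union's best replies: X→Firm; Y→Soft.
Management's best replies: Soft→X; Firm→X; Hard→X.
The unique mutual best reply is (Firm, X), giving (14, 2).
Sequential outcome (Soft, Y) differs from the Nash profile (Firm, X).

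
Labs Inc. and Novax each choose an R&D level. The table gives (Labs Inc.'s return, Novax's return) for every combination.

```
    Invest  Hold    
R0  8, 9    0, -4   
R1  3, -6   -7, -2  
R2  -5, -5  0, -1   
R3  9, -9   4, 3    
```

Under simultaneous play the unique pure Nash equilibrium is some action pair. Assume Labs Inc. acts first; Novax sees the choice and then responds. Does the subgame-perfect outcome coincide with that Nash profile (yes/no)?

Backward induction with Labs Inc. moving first.
- R0 → Novax plays Invest (best of 9, -4); Labs Inc. gets 8.
- R1 → Novax plays Hold (best of -6, -2); Labs Inc. gets -7.
- R2 → Novax plays Hold (best of -5, -1); Labs Inc. gets 0.
- R3 → Novax plays Hold (best of -9, 3); Labs Inc. gets 4.
Maximizing over 8, -7, 0, 4, Labs Inc. chooses R0. Subgame-perfect outcome: (R0, Invest) with payoffs (8, 9).
Under simultaneous play:
Labs Inc.'s best replies: Invest→R3; Hold→R3.
Novax's best replies: R0→Invest; R1→Hold; R2→Hold; R3→Hold.
The unique mutual best reply is (R3, Hold), giving (4, 3).
Sequential outcome (R0, Invest) differs from the Nash profile (R3, Hold).

no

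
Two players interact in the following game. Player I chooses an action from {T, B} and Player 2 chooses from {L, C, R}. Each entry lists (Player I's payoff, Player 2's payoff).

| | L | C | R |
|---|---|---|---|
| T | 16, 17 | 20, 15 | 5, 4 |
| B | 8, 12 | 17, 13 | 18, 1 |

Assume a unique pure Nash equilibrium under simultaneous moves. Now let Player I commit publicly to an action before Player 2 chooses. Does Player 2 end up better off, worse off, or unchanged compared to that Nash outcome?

worse off

Player 2 best-responds to each possible Player I move:
- T: Player 2 compares 17, 15, 4 and picks L; Player I would get 16.
- B: Player 2 compares 12, 13, 1 and picks C; Player I would get 17.
Maximizing over 16, 17, Player I chooses B. Subgame-perfect outcome: (B, C) with payoffs (17, 13).
Under simultaneous play:
Player I's best replies: L→T; C→T; R→B.
Player 2's best replies: T→L; B→C.
The unique mutual best reply is (T, L), giving (16, 17).
Player 2 earns 13 sequentially versus 17 at the Nash outcome: worse off.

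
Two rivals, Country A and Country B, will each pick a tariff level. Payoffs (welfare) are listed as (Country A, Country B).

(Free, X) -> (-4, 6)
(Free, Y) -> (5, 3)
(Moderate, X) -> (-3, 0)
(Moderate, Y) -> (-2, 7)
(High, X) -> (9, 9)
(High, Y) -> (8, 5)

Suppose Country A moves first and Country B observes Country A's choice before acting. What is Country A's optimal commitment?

High

Work backward from Country B's decision.
- Free: Country B compares 6, 3 and picks X; Country A would get -4.
- Moderate: Country B compares 0, 7 and picks Y; Country A would get -2.
- High: Country B compares 9, 5 and picks X; Country A would get 9.
Among -4, -2, 9, the best is 9 at High. Subgame-perfect outcome: (High, X) with payoffs (9, 9).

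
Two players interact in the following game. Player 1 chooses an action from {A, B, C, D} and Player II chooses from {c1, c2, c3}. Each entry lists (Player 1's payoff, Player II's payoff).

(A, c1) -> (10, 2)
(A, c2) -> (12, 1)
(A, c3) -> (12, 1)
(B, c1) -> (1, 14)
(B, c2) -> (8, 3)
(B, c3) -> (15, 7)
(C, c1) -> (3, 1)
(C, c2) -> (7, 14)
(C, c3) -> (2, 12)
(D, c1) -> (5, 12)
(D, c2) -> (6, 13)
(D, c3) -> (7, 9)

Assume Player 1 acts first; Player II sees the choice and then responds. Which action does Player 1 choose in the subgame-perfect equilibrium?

A

Work backward from Player II's decision.
- A → Player II plays c1 (best of 2, 1, 1); Player 1 gets 10.
- B → Player II plays c1 (best of 14, 3, 7); Player 1 gets 1.
- C → Player II plays c2 (best of 1, 14, 12); Player 1 gets 7.
- D → Player II plays c2 (best of 12, 13, 9); Player 1 gets 6.
Among 10, 1, 7, 6, the best is 10 at A. Subgame-perfect outcome: (A, c1) with payoffs (10, 2).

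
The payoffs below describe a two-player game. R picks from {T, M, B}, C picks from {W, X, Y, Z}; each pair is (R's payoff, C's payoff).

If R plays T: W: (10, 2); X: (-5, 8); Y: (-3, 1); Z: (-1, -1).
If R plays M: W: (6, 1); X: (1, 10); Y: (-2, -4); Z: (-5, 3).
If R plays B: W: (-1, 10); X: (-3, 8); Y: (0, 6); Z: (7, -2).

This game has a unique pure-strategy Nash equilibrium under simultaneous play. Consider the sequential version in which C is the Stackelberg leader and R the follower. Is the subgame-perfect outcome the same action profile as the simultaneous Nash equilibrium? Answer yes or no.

Work backward from R's decision.
- W: R compares 10, 6, -1 and picks T; C would get 2.
- X: R compares -5, 1, -3 and picks M; C would get 10.
- Y: R compares -3, -2, 0 and picks B; C would get 6.
- Z: R compares -1, -5, 7 and picks B; C would get -2.
Among 2, 10, 6, -2, the best is 10 at X. Subgame-perfect outcome: (M, X) with payoffs (1, 10).
Now find the simultaneous Nash equilibrium.
R's best replies: W→T; X→M; Y→B; Z→B.
C's best replies: T→X; M→X; B→W.
Only (M, X) has each player best-responding; Nash payoffs (1, 10).
Sequential outcome (M, X) coincides with the Nash profile (M, X).

yes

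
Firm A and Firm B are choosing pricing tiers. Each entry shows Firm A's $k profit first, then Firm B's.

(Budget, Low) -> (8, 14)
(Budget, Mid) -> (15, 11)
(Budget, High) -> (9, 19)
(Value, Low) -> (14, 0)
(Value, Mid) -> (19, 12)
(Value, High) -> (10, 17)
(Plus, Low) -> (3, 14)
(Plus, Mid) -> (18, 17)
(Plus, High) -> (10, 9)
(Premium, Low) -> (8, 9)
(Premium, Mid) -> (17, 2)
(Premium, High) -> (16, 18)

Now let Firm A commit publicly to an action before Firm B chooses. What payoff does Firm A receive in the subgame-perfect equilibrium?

Work backward from Firm B's decision.
- Budget → Firm B plays High (best of 14, 11, 19); Firm A gets 9.
- Value → Firm B plays High (best of 0, 12, 17); Firm A gets 10.
- Plus → Firm B plays Mid (best of 14, 17, 9); Firm A gets 18.
- Premium → Firm B plays High (best of 9, 2, 18); Firm A gets 16.
Firm A's induced payoffs are 9, 10, 18, 16, so Firm A commits to Plus. Subgame-perfect outcome: (Plus, Mid) with payoffs (18, 17).

18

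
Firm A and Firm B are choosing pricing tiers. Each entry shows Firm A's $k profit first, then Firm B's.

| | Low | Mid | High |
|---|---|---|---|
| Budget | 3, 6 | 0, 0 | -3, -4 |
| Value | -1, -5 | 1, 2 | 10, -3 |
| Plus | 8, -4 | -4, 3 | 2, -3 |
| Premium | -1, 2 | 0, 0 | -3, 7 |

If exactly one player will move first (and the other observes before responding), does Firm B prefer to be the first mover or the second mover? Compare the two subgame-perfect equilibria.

If Firm A leads: Firm B's best replies are Budget→Low, Value→Mid, Plus→Mid, Premium→High; Firm A's induced payoffs 3, 1, -4, -3; outcome (Budget, Low), payoffs (3, 6).
If Firm B leads: Firm A's best replies are Low→Plus, Mid→Value, High→Value; Firm B's induced payoffs -4, 2, -3; outcome (Value, Mid), payoffs (1, 2).
Firm B gets 2 moving first and 6 moving second, so Firm B prefers to move second.

second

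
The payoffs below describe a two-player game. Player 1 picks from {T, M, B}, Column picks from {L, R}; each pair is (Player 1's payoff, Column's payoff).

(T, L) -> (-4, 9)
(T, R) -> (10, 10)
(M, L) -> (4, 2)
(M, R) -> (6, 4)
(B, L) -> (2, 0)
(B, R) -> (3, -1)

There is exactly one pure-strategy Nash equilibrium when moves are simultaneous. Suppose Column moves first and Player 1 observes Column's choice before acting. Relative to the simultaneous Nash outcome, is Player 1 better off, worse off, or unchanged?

unchanged

Solve by backward induction (Column leads).
- L: BR = M, leader payoff 2.
- R: BR = T, leader payoff 10.
Maximizing over 2, 10, Column chooses R. Subgame-perfect outcome: (T, R) with payoffs (10, 10).
Under simultaneous play:
Player 1's best replies: L→M; R→T.
Column's best replies: T→R; M→R; B→L.
Only (T, R) has each player best-responding; Nash payoffs (10, 10).
Player 1 earns 10 sequentially versus 10 at the Nash outcome: unchanged.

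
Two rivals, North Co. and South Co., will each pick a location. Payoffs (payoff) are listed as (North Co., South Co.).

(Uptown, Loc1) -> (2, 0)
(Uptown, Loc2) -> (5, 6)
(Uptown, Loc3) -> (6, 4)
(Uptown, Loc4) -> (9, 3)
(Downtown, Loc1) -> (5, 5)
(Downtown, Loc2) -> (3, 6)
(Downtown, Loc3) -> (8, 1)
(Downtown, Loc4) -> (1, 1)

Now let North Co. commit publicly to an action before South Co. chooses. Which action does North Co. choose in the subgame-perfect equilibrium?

Solve by backward induction (North Co. leads).
- Uptown: BR = Loc2, leader payoff 5.
- Downtown: BR = Loc2, leader payoff 3.
Among 5, 3, the best is 5 at Uptown. Subgame-perfect outcome: (Uptown, Loc2) with payoffs (5, 6).

Uptown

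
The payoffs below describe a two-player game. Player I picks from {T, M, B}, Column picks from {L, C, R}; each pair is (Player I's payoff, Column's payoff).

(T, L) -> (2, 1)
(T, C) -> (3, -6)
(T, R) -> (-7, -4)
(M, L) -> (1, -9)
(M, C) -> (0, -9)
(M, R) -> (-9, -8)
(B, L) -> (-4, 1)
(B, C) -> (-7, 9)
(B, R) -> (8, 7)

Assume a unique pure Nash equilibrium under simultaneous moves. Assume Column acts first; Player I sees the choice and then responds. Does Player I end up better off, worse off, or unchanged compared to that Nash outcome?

better off

Player I best-responds to each possible Column move:
- L → Player I plays T (best of 2, 1, -4); Column gets 1.
- C → Player I plays T (best of 3, 0, -7); Column gets -6.
- R → Player I plays B (best of -7, -9, 8); Column gets 7.
Column's induced payoffs are 1, -6, 7, so Column commits to R. Subgame-perfect outcome: (B, R) with payoffs (8, 7).
Under simultaneous play:
Player I's best replies: L→T; C→T; R→B.
Column's best replies: T→L; M→R; B→C.
Only (T, L) has each player best-responding; Nash payoffs (2, 1).
Player I earns 8 sequentially versus 2 at the Nash outcome: better off.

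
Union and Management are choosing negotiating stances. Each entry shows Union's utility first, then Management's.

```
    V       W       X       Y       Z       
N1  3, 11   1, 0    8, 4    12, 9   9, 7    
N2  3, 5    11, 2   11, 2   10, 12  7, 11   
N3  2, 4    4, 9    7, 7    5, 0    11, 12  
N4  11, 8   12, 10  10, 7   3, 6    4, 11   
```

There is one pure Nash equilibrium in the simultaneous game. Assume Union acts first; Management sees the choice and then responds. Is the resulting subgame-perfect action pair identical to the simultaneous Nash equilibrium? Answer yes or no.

yes

Backward induction with Union moving first.
- N1 → Management plays V (best of 11, 0, 4, 9, 7); Union gets 3.
- N2 → Management plays Y (best of 5, 2, 2, 12, 11); Union gets 10.
- N3 → Management plays Z (best of 4, 9, 7, 0, 12); Union gets 11.
- N4 → Management plays Z (best of 8, 10, 7, 6, 11); Union gets 4.
Union's induced payoffs are 3, 10, 11, 4, so Union commits to N3. Subgame-perfect outcome: (N3, Z) with payoffs (11, 12).
Now find the simultaneous Nash equilibrium.
Union's best replies: V→N4; W→N4; X→N2; Y→N1; Z→N3.
Management's best replies: N1→V; N2→Y; N3→Z; N4→Z.
The unique mutual best reply is (N3, Z), giving (11, 12).
Sequential outcome (N3, Z) coincides with the Nash profile (N3, Z).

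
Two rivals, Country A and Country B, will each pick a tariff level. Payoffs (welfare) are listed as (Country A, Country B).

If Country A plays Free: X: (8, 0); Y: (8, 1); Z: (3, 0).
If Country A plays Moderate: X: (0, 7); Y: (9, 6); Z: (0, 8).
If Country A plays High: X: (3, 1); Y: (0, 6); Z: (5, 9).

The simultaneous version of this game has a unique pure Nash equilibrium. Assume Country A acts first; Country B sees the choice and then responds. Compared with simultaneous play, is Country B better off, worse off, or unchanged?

Work backward from Country B's decision.
- Free: Country B compares 0, 1, 0 and picks Y; Country A would get 8.
- Moderate: Country B compares 7, 6, 8 and picks Z; Country A would get 0.
- High: Country B compares 1, 6, 9 and picks Z; Country A would get 5.
Among 8, 0, 5, the best is 8 at Free. Subgame-perfect outcome: (Free, Y) with payoffs (8, 1).
Now find the simultaneous Nash equilibrium.
Country A's best replies: X→Free; Y→Moderate; Z→High.
Country B's best replies: Free→Y; Moderate→Z; High→Z.
The unique mutual best reply is (High, Z), giving (5, 9).
Country B earns 1 sequentially versus 9 at the Nash outcome: worse off.

worse off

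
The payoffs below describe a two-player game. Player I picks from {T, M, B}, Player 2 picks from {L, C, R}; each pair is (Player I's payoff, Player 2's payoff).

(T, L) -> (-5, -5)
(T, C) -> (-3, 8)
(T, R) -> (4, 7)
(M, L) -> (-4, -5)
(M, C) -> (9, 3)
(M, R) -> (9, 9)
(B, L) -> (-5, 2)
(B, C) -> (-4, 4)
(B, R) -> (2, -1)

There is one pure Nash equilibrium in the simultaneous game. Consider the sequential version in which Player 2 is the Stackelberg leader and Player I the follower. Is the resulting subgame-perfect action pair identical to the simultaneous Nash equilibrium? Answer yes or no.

Backward induction with Player 2 moving first.
- L: BR = M, leader payoff -5.
- C: BR = M, leader payoff 3.
- R: BR = M, leader payoff 9.
Among -5, 3, 9, the best is 9 at R. Subgame-perfect outcome: (M, R) with payoffs (9, 9).
Under simultaneous play:
Player I's best replies: L→M; C→M; R→M.
Player 2's best replies: T→C; M→R; B→C.
Only (M, R) has each player best-responding; Nash payoffs (9, 9).
Sequential outcome (M, R) coincides with the Nash profile (M, R).

yes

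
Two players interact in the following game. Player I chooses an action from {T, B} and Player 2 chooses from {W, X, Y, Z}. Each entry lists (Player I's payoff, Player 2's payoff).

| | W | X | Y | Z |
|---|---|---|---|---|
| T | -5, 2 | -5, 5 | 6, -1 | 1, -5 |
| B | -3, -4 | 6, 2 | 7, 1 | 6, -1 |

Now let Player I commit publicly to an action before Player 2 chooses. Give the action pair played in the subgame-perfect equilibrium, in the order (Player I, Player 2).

(B, X)

Work backward from Player 2's decision.
- T: Player 2 compares 2, 5, -1, -5 and picks X; Player I would get -5.
- B: Player 2 compares -4, 2, 1, -1 and picks X; Player I would get 6.
Maximizing over -5, 6, Player I chooses B. Subgame-perfect outcome: (B, X) with payoffs (6, 2).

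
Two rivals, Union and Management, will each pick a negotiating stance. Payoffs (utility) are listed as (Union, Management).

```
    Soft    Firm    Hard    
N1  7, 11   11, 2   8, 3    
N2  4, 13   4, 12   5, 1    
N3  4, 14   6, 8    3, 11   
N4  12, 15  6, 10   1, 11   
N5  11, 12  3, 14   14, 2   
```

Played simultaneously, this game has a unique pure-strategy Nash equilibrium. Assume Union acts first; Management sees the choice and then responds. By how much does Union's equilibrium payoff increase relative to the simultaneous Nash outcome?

0

Work backward from Management's decision.
- N1: Management compares 11, 2, 3 and picks Soft; Union would get 7.
- N2: Management compares 13, 12, 1 and picks Soft; Union would get 4.
- N3: Management compares 14, 8, 11 and picks Soft; Union would get 4.
- N4: Management compares 15, 10, 11 and picks Soft; Union would get 12.
- N5: Management compares 12, 14, 2 and picks Firm; Union would get 3.
Among 7, 4, 4, 12, 3, the best is 12 at N4. Subgame-perfect outcome: (N4, Soft) with payoffs (12, 15).
For the simultaneous game, intersect best replies.
Union's best replies: Soft→N4; Firm→N1; Hard→N5.
Management's best replies: N1→Soft; N2→Soft; N3→Soft; N4→Soft; N5→Firm.
Only (N4, Soft) has each player best-responding; Nash payoffs (12, 15).
Union's commitment gain: 12 − 12 = 0.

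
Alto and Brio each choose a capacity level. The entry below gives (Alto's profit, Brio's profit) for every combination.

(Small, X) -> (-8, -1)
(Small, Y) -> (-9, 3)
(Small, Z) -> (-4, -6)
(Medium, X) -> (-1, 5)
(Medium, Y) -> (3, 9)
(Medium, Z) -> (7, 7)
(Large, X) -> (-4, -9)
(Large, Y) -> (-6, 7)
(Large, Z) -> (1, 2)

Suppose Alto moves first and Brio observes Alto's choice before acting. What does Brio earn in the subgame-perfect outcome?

Brio best-responds to each possible Alto move:
- Small: BR = Y, leader payoff -9.
- Medium: BR = Y, leader payoff 3.
- Large: BR = Y, leader payoff -6.
Alto's induced payoffs are -9, 3, -6, so Alto commits to Medium. Subgame-perfect outcome: (Medium, Y) with payoffs (3, 9).

9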